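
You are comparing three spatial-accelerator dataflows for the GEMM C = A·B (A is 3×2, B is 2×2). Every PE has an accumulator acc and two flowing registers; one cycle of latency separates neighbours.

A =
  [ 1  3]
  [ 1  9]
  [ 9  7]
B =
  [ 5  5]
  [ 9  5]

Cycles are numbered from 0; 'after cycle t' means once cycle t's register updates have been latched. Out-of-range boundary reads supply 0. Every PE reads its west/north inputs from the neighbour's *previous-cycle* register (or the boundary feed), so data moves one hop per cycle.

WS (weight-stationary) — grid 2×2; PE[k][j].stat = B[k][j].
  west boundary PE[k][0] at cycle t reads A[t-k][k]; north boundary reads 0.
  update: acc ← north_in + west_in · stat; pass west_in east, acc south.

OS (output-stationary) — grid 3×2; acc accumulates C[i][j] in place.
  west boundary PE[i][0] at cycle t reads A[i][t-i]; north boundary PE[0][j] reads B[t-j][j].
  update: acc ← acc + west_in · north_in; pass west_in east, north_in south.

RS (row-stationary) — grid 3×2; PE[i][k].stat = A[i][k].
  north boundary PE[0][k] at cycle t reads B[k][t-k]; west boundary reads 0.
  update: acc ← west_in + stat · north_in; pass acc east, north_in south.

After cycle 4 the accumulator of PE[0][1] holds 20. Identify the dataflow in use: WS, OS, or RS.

WS [2×2] PE[0][1] across cycles:
  0: (0,1).acc=0  regs=<0,0>
  1: (0,1).acc=5  regs=<1,5>
  2: (0,1).acc=5  regs=<1,5>
  3: (0,1).acc=45  regs=<9,45>
  4: (0,1).acc=0  regs=<0,0>
OS [3×2] PE[0][1] across cycles:
  0: (0,1).acc=0  regs=<0,0>
  1: (0,1).acc=5  regs=<1,5>
  2: (0,1).acc=20  regs=<3,5>
  3: (0,1).acc=20  regs=<0,0>
  4: (0,1).acc=20  regs=<0,0>
RS [3×2] PE[0][1] across cycles:
  0: (0,1).acc=0  regs=<0,0>
  1: (0,1).acc=32  regs=<32,9>
  2: (0,1).acc=20  regs=<20,5>
  3: (0,1).acc=0  regs=<0,0>
  4: (0,1).acc=0  regs=<0,0>

dataflow = OS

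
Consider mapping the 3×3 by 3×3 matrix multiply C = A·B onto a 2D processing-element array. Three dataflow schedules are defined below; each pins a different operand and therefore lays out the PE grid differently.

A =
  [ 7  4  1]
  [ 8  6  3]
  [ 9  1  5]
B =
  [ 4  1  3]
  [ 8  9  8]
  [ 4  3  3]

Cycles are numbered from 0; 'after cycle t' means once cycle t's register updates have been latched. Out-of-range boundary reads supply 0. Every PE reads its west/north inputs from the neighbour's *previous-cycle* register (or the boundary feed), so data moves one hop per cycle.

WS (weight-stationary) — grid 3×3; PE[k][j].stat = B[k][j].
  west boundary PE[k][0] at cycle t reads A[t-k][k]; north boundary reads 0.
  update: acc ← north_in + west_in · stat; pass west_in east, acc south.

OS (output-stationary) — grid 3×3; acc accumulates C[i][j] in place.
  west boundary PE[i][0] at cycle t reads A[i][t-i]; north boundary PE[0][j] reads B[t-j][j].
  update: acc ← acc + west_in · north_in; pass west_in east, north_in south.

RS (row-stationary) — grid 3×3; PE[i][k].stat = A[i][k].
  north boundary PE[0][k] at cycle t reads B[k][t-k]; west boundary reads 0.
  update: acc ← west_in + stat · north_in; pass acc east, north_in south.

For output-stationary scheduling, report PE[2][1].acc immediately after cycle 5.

PE[2][1].acc = 33

Tracing OS — 3×3 array, target PE[2][1]:
  step 0 · PE1,1: acc=0; fwd→0 fwd↓0
  step 0 · PE2,0: acc=0; fwd→0 fwd↓0
  step 0 · PE2,1: acc=0; fwd→0 fwd↓0
  step 1 · PE1,1: acc=0; fwd→0 fwd↓0
  step 1 · PE2,0: acc=0; fwd→0 fwd↓0
  step 1 · PE2,1: acc=0; fwd→0 fwd↓0
  step 2 · PE1,1: acc=8; fwd→8 fwd↓1
  step 2 · PE2,0: acc=36; fwd→9 fwd↓4
  step 2 · PE2,1: acc=0; fwd→0 fwd↓0
  step 3 · PE1,1: acc=62; fwd→6 fwd↓9
  step 3 · PE2,0: acc=44; fwd→1 fwd↓8
  step 3 · PE2,1: acc=9; fwd→9 fwd↓1
  step 4 · PE1,1: acc=71; fwd→3 fwd↓3
  step 4 · PE2,0: acc=64; fwd→5 fwd↓4
  step 4 · PE2,1: acc=18; fwd→1 fwd↓9
  step 5 · PE1,1: acc=71; fwd→0 fwd↓0
  step 5 · PE2,0: acc=64; fwd→0 fwd↓0
  step 5 · PE2,1: acc=33; fwd→5 fwd↓3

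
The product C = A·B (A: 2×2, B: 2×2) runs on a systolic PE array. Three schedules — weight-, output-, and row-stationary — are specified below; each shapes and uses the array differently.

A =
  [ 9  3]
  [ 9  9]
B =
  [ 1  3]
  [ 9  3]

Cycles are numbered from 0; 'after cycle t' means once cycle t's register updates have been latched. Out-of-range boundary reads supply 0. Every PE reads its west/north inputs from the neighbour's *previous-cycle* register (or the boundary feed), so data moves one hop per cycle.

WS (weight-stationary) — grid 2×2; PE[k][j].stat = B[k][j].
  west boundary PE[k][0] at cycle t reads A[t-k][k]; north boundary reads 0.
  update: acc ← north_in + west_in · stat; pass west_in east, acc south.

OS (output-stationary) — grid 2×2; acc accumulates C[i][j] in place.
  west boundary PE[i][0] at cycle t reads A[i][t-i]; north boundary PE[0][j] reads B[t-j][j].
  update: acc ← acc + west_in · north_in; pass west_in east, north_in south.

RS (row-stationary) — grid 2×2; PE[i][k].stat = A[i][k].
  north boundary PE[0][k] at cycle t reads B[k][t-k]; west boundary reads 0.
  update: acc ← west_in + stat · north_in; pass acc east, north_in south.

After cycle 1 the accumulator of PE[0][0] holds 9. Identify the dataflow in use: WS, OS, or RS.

dataflow = WS

— WS: 2×2; PE[0][0] trace:
  after 0 — PE[0][0] acc=9, pass-E 9, pass-S 9
  after 1 — PE[0][0] acc=9, pass-E 9, pass-S 9
— OS: 2×2; PE[0][0] trace:
  after 0 — PE[0][0] acc=9, pass-E 9, pass-S 1
  after 1 — PE[0][0] acc=36, pass-E 3, pass-S 9
— RS: 2×2; PE[0][0] trace:
  after 0 — PE[0][0] acc=9, pass-E 9, pass-S 1
  after 1 — PE[0][0] acc=27, pass-E 27, pass-S 3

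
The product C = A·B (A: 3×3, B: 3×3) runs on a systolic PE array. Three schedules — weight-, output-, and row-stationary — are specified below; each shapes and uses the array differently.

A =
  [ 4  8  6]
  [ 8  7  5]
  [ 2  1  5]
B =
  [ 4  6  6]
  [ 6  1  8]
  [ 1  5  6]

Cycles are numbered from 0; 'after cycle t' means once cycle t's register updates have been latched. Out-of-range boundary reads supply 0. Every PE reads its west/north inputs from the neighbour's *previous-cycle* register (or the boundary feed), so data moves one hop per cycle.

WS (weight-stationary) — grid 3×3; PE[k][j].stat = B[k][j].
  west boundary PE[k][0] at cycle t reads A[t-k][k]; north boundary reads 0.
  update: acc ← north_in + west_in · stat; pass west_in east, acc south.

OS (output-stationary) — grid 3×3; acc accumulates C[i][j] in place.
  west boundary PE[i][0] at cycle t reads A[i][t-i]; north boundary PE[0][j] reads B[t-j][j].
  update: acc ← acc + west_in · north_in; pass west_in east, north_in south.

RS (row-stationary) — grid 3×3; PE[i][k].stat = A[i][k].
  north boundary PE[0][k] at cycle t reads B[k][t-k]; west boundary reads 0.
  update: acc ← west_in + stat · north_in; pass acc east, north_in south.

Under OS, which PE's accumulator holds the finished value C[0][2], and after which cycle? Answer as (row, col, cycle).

OS — PE[0][2] is where C[0][2] collects:
  @0  [0,2]  acc 0  |  →0  ↓0
  @1  [0,2]  acc 0  |  →0  ↓0
  @2  [0,2]  acc 24  |  →4  ↓6
  @3  [0,2]  acc 88  |  →8  ↓8
  @4  [0,2]  acc 124  |  →6  ↓6

(row, col, cycle) = (0, 2, 4)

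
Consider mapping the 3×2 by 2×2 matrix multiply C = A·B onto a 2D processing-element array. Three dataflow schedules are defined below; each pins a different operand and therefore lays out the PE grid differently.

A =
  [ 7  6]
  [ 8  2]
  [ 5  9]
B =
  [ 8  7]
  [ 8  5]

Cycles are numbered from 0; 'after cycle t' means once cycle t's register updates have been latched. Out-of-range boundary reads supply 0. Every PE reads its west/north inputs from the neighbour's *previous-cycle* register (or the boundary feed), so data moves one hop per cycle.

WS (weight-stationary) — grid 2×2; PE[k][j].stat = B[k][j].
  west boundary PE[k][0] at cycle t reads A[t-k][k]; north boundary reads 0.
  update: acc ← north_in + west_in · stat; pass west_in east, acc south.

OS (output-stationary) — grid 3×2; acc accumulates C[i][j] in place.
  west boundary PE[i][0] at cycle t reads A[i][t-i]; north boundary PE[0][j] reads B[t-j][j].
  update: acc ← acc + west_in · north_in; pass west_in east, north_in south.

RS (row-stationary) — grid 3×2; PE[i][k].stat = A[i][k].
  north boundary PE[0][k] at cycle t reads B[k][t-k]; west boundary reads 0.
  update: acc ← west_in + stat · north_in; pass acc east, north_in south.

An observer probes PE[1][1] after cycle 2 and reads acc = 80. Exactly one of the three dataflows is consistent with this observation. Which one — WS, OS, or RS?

WS [2×2] PE[1][1] across cycles:
  t=0 PE[1][1]: acc=0 h=0 v=0
  t=1 PE[1][1]: acc=0 h=0 v=0
  t=2 PE[1][1]: acc=79 h=6 v=79
OS [3×2] PE[1][1] across cycles:
  t=0 PE[1][1]: acc=0 h=0 v=0
  t=1 PE[1][1]: acc=0 h=0 v=0
  t=2 PE[1][1]: acc=56 h=8 v=7
RS [3×2] PE[1][1] across cycles:
  t=0 PE[1][1]: acc=0 h=0 v=0
  t=1 PE[1][1]: acc=0 h=0 v=0
  t=2 PE[1][1]: acc=80 h=80 v=8

dataflow = RS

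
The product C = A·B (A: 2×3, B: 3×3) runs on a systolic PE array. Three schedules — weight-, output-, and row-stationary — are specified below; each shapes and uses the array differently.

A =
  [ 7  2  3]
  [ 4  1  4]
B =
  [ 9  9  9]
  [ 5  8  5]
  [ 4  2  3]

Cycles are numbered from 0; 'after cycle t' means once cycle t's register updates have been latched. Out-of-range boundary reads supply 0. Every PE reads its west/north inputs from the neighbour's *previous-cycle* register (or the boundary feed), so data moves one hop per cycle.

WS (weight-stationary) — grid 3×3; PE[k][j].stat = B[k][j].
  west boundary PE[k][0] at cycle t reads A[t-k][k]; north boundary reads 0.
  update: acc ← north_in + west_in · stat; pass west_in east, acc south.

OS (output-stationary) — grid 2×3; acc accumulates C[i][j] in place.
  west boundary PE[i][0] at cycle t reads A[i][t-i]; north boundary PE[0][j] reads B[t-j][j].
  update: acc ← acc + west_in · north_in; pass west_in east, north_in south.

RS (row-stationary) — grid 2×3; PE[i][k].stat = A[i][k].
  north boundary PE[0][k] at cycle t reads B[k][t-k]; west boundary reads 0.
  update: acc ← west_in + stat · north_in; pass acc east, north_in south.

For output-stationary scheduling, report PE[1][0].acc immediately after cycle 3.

OS 2×3: PE[1][0] cycle-by-cycle (with neighbour feeds):
  @0  [0,0]  acc 63  |  →7  ↓9
  @0  [1,0]  acc 0  |  →0  ↓0
  @1  [0,0]  acc 73  |  →2  ↓5
  @1  [1,0]  acc 36  |  →4  ↓9
  @2  [0,0]  acc 85  |  →3  ↓4
  @2  [1,0]  acc 41  |  →1  ↓5
  @3  [0,0]  acc 85  |  →0  ↓0
  @3  [1,0]  acc 57  |  →4  ↓4

PE[1][0].acc = 57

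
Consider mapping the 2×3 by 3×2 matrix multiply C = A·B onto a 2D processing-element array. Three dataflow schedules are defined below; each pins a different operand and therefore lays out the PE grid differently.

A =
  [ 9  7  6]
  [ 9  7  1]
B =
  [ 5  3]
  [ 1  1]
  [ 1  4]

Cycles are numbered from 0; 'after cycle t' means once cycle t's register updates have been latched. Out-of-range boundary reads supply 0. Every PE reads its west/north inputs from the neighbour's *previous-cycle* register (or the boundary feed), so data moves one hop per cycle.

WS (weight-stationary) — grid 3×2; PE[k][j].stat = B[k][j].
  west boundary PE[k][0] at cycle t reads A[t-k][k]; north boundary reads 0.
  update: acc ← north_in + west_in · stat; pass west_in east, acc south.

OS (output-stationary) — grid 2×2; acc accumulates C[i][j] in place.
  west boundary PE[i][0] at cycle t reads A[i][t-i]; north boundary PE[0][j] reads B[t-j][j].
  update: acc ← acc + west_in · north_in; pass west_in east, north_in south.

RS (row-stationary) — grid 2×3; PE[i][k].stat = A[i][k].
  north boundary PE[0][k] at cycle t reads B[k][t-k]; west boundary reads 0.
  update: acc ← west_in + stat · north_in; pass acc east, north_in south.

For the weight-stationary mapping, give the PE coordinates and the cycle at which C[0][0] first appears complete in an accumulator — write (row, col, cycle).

Under WS, C[0][0] lands at PE[2][0]:
  cycle 0: PE[2][0] → acc 0, east 0, south 0
  cycle 1: PE[2][0] → acc 0, east 0, south 0
  cycle 2: PE[2][0] → acc 58, east 6, south 58

(row, col, cycle) = (2, 0, 2)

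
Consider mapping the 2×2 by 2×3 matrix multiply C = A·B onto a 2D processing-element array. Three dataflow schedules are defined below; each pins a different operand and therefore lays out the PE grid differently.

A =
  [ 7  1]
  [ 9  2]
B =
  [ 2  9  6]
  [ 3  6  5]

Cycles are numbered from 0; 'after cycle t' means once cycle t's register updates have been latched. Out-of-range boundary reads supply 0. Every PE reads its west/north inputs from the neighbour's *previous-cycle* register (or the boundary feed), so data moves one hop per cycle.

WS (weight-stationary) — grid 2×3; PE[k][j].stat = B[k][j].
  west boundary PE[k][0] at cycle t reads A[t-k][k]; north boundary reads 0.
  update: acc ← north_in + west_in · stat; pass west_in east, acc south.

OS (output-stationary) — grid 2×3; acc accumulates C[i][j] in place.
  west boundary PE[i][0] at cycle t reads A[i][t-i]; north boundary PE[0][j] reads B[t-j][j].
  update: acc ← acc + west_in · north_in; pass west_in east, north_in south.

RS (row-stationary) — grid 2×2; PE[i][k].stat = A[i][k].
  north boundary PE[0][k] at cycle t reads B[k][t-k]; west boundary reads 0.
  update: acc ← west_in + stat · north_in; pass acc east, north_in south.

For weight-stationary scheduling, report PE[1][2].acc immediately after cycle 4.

PE[1][2].acc = 64

WS on a 2×3 grid — tracing PE[1][2] and its feeders:
  @0  [0,2]  acc 0  |  →0  ↓0
  @0  [1,1]  acc 0  |  →0  ↓0
  @0  [1,2]  acc 0  |  →0  ↓0
  @1  [0,2]  acc 0  |  →0  ↓0
  @1  [1,1]  acc 0  |  →0  ↓0
  @1  [1,2]  acc 0  |  →0  ↓0
  @2  [0,2]  acc 42  |  →7  ↓42
  @2  [1,1]  acc 69  |  →1  ↓69
  @2  [1,2]  acc 0  |  →0  ↓0
  @3  [0,2]  acc 54  |  →9  ↓54
  @3  [1,1]  acc 93  |  →2  ↓93
  @3  [1,2]  acc 47  |  →1  ↓47
  @4  [0,2]  acc 0  |  →0  ↓0
  @4  [1,1]  acc 0  |  →0  ↓0
  @4  [1,2]  acc 64  |  →2  ↓64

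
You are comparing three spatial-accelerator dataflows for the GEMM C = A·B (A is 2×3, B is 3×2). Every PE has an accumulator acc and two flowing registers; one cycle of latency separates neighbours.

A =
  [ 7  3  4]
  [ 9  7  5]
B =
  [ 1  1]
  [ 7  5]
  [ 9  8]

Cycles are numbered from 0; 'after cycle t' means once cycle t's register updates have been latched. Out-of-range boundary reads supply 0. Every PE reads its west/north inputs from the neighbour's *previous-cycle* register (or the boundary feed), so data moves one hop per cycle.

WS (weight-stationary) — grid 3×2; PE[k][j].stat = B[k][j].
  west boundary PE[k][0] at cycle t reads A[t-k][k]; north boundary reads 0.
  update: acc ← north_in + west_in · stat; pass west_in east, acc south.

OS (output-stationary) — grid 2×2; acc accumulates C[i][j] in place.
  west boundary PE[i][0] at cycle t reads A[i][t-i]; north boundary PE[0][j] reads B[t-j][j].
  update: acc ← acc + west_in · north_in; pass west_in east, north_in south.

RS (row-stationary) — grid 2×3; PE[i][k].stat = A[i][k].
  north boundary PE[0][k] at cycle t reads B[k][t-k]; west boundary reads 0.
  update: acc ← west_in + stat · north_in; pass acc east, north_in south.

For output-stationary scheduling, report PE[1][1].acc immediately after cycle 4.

OS (2×2). Following PE[1][1] plus its west/north inputs:
  @0  [0,1]  acc 0  |  →0  ↓0
  @0  [1,0]  acc 0  |  →0  ↓0
  @0  [1,1]  acc 0  |  →0  ↓0
  @1  [0,1]  acc 7  |  →7  ↓1
  @1  [1,0]  acc 9  |  →9  ↓1
  @1  [1,1]  acc 0  |  →0  ↓0
  @2  [0,1]  acc 22  |  →3  ↓5
  @2  [1,0]  acc 58  |  →7  ↓7
  @2  [1,1]  acc 9  |  →9  ↓1
  @3  [0,1]  acc 54  |  →4  ↓8
  @3  [1,0]  acc 103  |  →5  ↓9
  @3  [1,1]  acc 44  |  →7  ↓5
  @4  [0,1]  acc 54  |  →0  ↓0
  @4  [1,0]  acc 103  |  →0  ↓0
  @4  [1,1]  acc 84  |  →5  ↓8

PE[1][1].acc = 84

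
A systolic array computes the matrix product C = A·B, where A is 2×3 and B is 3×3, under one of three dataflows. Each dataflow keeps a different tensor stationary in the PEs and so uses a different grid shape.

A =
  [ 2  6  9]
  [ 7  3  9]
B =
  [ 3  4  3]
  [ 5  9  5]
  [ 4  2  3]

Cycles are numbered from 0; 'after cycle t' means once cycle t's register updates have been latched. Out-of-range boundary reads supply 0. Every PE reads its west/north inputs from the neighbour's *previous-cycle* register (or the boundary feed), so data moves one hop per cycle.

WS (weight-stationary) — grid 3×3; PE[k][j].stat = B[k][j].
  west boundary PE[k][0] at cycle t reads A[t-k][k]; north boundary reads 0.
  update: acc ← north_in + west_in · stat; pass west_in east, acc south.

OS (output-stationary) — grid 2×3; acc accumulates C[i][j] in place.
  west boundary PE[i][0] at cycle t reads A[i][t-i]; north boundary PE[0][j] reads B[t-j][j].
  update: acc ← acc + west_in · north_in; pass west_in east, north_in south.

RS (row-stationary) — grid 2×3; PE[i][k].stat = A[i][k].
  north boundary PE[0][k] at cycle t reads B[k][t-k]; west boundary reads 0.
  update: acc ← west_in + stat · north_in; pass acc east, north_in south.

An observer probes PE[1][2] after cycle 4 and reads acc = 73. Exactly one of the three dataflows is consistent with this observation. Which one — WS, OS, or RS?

dataflow = RS

WS (3×3 grid), PE[1][2]:
  t=0 PE[1][2]: acc=0 h=0 v=0
  t=1 PE[1][2]: acc=0 h=0 v=0
  t=2 PE[1][2]: acc=0 h=0 v=0
  t=3 PE[1][2]: acc=36 h=6 v=36
  t=4 PE[1][2]: acc=36 h=3 v=36
OS (2×3 grid), PE[1][2]:
  t=0 PE[1][2]: acc=0 h=0 v=0
  t=1 PE[1][2]: acc=0 h=0 v=0
  t=2 PE[1][2]: acc=0 h=0 v=0
  t=3 PE[1][2]: acc=21 h=7 v=3
  t=4 PE[1][2]: acc=36 h=3 v=5
RS (2×3 grid), PE[1][2]:
  t=0 PE[1][2]: acc=0 h=0 v=0
  t=1 PE[1][2]: acc=0 h=0 v=0
  t=2 PE[1][2]: acc=0 h=0 v=0
  t=3 PE[1][2]: acc=72 h=72 v=4
  t=4 PE[1][2]: acc=73 h=73 v=2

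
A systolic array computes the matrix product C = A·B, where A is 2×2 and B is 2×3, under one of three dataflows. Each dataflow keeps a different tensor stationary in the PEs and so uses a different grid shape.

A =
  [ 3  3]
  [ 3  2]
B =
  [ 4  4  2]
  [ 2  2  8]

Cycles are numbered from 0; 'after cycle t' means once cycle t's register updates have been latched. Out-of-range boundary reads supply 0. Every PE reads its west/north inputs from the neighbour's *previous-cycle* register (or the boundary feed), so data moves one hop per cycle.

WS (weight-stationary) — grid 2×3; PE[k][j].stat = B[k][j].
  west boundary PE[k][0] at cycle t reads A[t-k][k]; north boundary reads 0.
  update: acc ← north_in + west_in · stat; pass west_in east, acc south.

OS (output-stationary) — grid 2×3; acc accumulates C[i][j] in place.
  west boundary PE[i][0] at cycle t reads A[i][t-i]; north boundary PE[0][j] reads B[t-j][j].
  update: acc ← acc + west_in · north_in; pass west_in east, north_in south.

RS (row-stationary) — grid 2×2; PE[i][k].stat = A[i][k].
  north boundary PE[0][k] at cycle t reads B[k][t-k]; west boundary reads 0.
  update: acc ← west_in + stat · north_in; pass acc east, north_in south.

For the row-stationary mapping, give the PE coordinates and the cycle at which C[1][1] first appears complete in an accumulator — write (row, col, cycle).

Under RS, C[1][1] lands at PE[1][1]:
  t=0 PE[1][1]: acc=0 h=0 v=0
  t=1 PE[1][1]: acc=0 h=0 v=0
  t=2 PE[1][1]: acc=16 h=16 v=2
  t=3 PE[1][1]: acc=16 h=16 v=2

(row, col, cycle) = (1, 1, 3)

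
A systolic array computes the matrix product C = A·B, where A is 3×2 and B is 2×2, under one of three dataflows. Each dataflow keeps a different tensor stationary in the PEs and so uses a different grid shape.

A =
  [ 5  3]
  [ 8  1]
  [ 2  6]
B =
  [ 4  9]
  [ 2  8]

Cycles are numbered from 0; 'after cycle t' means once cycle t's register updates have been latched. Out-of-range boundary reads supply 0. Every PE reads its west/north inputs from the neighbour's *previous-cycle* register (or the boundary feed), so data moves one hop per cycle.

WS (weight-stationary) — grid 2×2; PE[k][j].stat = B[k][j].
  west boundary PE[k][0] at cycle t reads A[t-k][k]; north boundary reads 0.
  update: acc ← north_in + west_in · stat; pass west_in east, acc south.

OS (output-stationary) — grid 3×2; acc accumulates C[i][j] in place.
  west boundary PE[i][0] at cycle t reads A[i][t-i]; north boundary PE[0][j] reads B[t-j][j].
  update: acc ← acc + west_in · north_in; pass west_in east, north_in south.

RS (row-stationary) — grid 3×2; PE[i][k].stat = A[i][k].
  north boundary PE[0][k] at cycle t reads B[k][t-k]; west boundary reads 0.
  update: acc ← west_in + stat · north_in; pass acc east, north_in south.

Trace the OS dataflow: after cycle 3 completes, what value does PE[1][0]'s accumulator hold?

PE[1][0].acc = 34

Tracing OS — 3×2 array, target PE[1][0]:
  cycle 0: PE[0][0] → acc 20, east 5, south 4
  cycle 0: PE[1][0] → acc 0, east 0, south 0
  cycle 1: PE[0][0] → acc 26, east 3, south 2
  cycle 1: PE[1][0] → acc 32, east 8, south 4
  cycle 2: PE[0][0] → acc 26, east 0, south 0
  cycle 2: PE[1][0] → acc 34, east 1, south 2
  cycle 3: PE[0][0] → acc 26, east 0, south 0
  cycle 3: PE[1][0] → acc 34, east 0, south 0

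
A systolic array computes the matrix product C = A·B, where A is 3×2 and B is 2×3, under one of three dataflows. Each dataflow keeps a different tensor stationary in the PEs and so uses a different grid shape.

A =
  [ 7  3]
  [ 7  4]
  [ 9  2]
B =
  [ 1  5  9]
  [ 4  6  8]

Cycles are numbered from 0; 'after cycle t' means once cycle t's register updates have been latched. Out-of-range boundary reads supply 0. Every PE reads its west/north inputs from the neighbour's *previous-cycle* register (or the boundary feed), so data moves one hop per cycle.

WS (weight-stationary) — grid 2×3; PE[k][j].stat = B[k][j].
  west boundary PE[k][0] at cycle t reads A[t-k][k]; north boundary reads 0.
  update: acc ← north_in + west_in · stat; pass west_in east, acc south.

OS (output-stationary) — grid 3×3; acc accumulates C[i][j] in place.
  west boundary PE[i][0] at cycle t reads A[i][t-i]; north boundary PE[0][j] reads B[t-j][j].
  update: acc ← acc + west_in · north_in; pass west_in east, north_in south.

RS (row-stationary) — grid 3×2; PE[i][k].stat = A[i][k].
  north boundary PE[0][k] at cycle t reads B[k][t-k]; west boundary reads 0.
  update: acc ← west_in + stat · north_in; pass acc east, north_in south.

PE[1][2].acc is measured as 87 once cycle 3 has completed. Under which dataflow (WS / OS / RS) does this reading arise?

dataflow = WS

Under WS (2×3), PE[1][2]:
  step 0 · PE1,2: acc=0; fwd→0 fwd↓0
  step 1 · PE1,2: acc=0; fwd→0 fwd↓0
  step 2 · PE1,2: acc=0; fwd→0 fwd↓0
  step 3 · PE1,2: acc=87; fwd→3 fwd↓87
Under OS (3×3), PE[1][2]:
  step 0 · PE1,2: acc=0; fwd→0 fwd↓0
  step 1 · PE1,2: acc=0; fwd→0 fwd↓0
  step 2 · PE1,2: acc=0; fwd→0 fwd↓0
  step 3 · PE1,2: acc=63; fwd→7 fwd↓9
— RS: 3×2 array has no PE[1][2].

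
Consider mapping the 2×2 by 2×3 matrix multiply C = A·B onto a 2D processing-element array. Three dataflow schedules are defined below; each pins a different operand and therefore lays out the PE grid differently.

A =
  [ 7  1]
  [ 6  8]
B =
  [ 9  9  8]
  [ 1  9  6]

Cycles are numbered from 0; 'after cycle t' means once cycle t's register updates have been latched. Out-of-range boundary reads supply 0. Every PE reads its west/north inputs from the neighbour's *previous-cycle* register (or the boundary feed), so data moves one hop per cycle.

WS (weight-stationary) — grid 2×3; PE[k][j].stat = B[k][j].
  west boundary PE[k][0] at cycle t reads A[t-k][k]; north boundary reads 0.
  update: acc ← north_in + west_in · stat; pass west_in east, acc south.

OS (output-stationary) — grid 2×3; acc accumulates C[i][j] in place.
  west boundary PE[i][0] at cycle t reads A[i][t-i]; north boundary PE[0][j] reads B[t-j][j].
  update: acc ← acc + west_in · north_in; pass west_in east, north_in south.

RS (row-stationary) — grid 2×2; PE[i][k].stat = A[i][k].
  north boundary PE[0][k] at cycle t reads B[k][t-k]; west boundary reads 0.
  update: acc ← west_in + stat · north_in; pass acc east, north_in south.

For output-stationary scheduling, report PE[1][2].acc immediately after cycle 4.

OS (2×3). Following PE[1][2] plus its west/north inputs:
  [0] (0,2) acc=0 (h:0 v:0)
  [0] (1,1) acc=0 (h:0 v:0)
  [0] (1,2) acc=0 (h:0 v:0)
  [1] (0,2) acc=0 (h:0 v:0)
  [1] (1,1) acc=0 (h:0 v:0)
  [1] (1,2) acc=0 (h:0 v:0)
  [2] (0,2) acc=56 (h:7 v:8)
  [2] (1,1) acc=54 (h:6 v:9)
  [2] (1,2) acc=0 (h:0 v:0)
  [3] (0,2) acc=62 (h:1 v:6)
  [3] (1,1) acc=126 (h:8 v:9)
  [3] (1,2) acc=48 (h:6 v:8)
  [4] (0,2) acc=62 (h:0 v:0)
  [4] (1,1) acc=126 (h:0 v:0)
  [4] (1,2) acc=96 (h:8 v:6)

PE[1][2].acc = 96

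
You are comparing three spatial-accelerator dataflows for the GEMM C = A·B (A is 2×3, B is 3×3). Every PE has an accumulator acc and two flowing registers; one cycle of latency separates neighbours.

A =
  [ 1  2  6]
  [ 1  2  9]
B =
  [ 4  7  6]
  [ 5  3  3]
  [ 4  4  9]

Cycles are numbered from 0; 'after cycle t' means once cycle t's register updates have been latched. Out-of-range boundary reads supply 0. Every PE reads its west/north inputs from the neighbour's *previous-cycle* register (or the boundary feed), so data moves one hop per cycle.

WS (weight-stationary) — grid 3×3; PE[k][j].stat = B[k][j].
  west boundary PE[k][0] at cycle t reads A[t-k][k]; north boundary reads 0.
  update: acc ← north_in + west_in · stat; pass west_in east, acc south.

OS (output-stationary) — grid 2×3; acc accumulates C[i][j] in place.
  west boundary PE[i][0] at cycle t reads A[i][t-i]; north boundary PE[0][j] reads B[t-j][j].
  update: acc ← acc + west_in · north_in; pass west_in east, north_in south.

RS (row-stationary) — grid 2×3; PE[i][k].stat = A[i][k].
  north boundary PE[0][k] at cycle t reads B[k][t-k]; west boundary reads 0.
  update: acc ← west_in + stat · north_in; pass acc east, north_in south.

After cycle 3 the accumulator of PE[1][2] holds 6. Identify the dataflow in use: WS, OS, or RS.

dataflow = OS

WS (3×3 grid), PE[1][2]:
  t=0 PE[1][2]: acc=0 h=0 v=0
  t=1 PE[1][2]: acc=0 h=0 v=0
  t=2 PE[1][2]: acc=0 h=0 v=0
  t=3 PE[1][2]: acc=12 h=2 v=12
OS (2×3 grid), PE[1][2]:
  t=0 PE[1][2]: acc=0 h=0 v=0
  t=1 PE[1][2]: acc=0 h=0 v=0
  t=2 PE[1][2]: acc=0 h=0 v=0
  t=3 PE[1][2]: acc=6 h=1 v=6
RS (2×3 grid), PE[1][2]:
  t=0 PE[1][2]: acc=0 h=0 v=0
  t=1 PE[1][2]: acc=0 h=0 v=0
  t=2 PE[1][2]: acc=0 h=0 v=0
  t=3 PE[1][2]: acc=50 h=50 v=4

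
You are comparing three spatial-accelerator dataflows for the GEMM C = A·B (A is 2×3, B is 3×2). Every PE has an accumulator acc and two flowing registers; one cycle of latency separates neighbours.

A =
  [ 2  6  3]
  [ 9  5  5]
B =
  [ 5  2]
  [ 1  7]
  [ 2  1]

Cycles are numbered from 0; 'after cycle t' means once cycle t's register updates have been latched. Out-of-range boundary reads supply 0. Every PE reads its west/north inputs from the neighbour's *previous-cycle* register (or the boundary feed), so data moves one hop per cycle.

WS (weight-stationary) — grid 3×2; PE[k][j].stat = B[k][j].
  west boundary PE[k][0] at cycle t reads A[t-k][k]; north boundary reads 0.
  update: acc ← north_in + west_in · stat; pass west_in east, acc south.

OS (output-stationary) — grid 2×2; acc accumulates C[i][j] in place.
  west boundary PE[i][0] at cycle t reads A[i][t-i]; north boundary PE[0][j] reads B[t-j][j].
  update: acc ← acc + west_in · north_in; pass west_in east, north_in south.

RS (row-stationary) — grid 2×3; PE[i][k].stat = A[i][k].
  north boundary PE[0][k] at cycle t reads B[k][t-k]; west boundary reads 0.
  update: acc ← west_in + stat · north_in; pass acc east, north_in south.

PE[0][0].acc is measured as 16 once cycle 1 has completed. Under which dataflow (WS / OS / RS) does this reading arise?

dataflow = OS

WS [3×2] PE[0][0] across cycles:
  [0] (0,0) acc=10 (h:2 v:10)
  [1] (0,0) acc=45 (h:9 v:45)
OS [2×2] PE[0][0] across cycles:
  [0] (0,0) acc=10 (h:2 v:5)
  [1] (0,0) acc=16 (h:6 v:1)
RS [2×3] PE[0][0] across cycles:
  [0] (0,0) acc=10 (h:10 v:5)
  [1] (0,0) acc=4 (h:4 v:2)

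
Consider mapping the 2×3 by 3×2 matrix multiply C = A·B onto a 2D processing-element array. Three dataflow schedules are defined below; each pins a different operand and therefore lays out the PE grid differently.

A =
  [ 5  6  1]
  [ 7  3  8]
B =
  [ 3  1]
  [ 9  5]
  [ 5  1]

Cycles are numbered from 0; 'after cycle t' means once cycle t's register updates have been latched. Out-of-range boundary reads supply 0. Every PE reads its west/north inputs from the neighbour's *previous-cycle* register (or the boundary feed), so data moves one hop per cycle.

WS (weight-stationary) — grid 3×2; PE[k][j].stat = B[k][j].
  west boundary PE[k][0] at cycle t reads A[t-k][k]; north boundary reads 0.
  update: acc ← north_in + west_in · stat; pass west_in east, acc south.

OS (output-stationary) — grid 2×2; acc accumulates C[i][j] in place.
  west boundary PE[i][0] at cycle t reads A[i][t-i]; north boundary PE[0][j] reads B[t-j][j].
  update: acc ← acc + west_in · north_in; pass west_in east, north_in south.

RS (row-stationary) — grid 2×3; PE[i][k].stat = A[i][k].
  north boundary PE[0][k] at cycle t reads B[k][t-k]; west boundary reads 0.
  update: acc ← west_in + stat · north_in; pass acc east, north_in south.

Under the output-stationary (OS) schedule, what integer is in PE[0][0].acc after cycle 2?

OS (2×2). Following PE[0][0] plus its west/north inputs:
  cycle 0: PE[0][0] → acc 15, east 5, south 3
  cycle 1: PE[0][0] → acc 69, east 6, south 9
  cycle 2: PE[0][0] → acc 74, east 1, south 5

PE[0][0].acc = 74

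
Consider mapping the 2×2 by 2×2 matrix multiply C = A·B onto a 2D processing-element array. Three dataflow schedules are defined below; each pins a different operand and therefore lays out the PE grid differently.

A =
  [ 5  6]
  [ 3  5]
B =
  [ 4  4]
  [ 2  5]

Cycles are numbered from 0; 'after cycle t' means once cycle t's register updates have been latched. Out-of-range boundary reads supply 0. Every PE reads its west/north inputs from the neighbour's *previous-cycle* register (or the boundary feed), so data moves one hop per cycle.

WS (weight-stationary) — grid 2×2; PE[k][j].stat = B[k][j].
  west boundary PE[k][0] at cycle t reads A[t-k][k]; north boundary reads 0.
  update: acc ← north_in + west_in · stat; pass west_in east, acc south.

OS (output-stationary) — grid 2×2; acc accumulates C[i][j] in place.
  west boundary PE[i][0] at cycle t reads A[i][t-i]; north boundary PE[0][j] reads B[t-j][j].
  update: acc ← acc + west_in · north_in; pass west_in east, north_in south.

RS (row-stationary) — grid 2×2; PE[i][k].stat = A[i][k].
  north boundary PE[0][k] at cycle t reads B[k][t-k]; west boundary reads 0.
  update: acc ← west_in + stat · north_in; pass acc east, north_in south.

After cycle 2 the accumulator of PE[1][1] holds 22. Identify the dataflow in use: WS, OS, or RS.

dataflow = RS

WS (2×2 grid), PE[1][1]:
  c0 r1c1: 0 / 0 / 0
  c1 r1c1: 0 / 0 / 0
  c2 r1c1: 50 / 6 / 50
OS (2×2 grid), PE[1][1]:
  c0 r1c1: 0 / 0 / 0
  c1 r1c1: 0 / 0 / 0
  c2 r1c1: 12 / 3 / 4
RS (2×2 grid), PE[1][1]:
  c0 r1c1: 0 / 0 / 0
  c1 r1c1: 0 / 0 / 0
  c2 r1c1: 22 / 22 / 2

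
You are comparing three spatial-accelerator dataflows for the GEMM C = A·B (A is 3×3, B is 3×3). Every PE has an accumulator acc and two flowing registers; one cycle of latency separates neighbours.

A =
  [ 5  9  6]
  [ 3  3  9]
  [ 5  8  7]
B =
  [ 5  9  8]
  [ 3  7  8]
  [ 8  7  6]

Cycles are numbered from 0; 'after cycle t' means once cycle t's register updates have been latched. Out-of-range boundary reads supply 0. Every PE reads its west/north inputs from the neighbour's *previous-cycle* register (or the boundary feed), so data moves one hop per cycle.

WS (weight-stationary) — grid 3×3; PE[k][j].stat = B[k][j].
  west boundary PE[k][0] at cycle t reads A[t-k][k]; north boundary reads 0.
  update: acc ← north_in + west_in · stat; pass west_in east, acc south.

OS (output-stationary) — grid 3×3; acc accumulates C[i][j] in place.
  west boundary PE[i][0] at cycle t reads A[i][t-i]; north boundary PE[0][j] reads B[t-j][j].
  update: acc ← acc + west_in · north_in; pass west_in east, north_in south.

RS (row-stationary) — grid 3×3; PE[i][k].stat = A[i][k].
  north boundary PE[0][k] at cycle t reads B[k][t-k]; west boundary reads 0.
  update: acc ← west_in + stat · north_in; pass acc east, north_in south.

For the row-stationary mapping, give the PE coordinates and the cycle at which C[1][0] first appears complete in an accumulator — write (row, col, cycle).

(row, col, cycle) = (1, 2, 3)

RS — PE[1][2] is where C[1][0] collects:
  t=0 PE[1][2]: acc=0 h=0 v=0
  t=1 PE[1][2]: acc=0 h=0 v=0
  t=2 PE[1][2]: acc=0 h=0 v=0
  t=3 PE[1][2]: acc=96 h=96 v=8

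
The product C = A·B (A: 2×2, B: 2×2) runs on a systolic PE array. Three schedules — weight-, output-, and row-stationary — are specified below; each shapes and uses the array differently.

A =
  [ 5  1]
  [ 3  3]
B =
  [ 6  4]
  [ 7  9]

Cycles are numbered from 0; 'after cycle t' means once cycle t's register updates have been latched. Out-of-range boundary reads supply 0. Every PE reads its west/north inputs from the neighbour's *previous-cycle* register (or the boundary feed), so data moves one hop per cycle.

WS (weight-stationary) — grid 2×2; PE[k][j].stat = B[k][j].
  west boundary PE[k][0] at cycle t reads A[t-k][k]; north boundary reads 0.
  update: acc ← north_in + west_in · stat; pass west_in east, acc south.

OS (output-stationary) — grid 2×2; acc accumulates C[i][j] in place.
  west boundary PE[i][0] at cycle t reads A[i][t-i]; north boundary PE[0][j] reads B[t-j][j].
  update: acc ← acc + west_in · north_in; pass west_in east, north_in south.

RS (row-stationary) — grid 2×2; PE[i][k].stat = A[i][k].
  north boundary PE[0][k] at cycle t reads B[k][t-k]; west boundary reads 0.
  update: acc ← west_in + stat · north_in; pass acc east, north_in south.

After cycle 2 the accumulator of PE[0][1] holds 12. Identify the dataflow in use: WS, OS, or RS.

WS (2×2 grid), PE[0][1]:
  step 0 · PE0,1: acc=0; fwd→0 fwd↓0
  step 1 · PE0,1: acc=20; fwd→5 fwd↓20
  step 2 · PE0,1: acc=12; fwd→3 fwd↓12
OS (2×2 grid), PE[0][1]:
  step 0 · PE0,1: acc=0; fwd→0 fwd↓0
  step 1 · PE0,1: acc=20; fwd→5 fwd↓4
  step 2 · PE0,1: acc=29; fwd→1 fwd↓9
RS (2×2 grid), PE[0][1]:
  step 0 · PE0,1: acc=0; fwd→0 fwd↓0
  step 1 · PE0,1: acc=37; fwd→37 fwd↓7
  step 2 · PE0,1: acc=29; fwd→29 fwd↓9

dataflow = WS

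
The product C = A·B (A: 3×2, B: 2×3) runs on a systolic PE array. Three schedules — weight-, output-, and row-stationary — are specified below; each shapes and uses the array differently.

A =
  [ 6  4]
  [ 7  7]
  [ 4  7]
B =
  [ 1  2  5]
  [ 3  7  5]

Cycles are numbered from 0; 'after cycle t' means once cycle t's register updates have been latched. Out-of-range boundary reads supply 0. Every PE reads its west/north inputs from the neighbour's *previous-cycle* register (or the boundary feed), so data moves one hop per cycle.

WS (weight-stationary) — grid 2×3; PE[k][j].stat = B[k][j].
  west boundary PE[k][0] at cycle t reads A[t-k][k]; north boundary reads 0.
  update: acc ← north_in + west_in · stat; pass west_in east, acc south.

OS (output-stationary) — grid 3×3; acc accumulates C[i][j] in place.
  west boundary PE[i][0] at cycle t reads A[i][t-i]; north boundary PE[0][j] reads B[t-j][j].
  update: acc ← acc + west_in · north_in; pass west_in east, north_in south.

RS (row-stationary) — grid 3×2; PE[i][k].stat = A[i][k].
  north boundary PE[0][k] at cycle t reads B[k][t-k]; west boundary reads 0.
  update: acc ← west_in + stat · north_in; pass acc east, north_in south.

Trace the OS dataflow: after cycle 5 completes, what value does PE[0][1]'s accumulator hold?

OS 3×3: PE[0][1] cycle-by-cycle (with neighbour feeds):
  @0  [0,0]  acc 6  |  →6  ↓1
  @0  [0,1]  acc 0  |  →0  ↓0
  @1  [0,0]  acc 18  |  →4  ↓3
  @1  [0,1]  acc 12  |  →6  ↓2
  @2  [0,0]  acc 18  |  →0  ↓0
  @2  [0,1]  acc 40  |  →4  ↓7
  @3  [0,0]  acc 18  |  →0  ↓0
  @3  [0,1]  acc 40  |  →0  ↓0
  @4  [0,0]  acc 18  |  →0  ↓0
  @4  [0,1]  acc 40  |  →0  ↓0
  @5  [0,0]  acc 18  |  →0  ↓0
  @5  [0,1]  acc 40  |  →0  ↓0

PE[0][1].acc = 40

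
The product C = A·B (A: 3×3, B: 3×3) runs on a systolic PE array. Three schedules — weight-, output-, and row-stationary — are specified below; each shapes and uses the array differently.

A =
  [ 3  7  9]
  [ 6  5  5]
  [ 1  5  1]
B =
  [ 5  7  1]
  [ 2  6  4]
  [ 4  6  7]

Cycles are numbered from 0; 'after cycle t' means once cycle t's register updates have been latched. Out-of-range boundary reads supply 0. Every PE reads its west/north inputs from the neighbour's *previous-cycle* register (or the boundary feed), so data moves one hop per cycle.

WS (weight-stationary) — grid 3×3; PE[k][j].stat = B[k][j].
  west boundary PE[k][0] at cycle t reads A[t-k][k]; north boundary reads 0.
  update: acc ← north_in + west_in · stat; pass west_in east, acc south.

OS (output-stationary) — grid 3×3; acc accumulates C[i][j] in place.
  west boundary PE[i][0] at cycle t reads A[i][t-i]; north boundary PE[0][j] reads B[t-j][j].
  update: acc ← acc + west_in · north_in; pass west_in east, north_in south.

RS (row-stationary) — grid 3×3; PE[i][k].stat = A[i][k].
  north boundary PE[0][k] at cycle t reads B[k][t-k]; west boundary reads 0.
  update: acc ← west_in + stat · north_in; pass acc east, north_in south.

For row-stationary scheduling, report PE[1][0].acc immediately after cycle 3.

PE[1][0].acc = 6

Tracing RS — 3×3 array, target PE[1][0]:
  0: (0,0).acc=15  regs=<15,5>
  0: (1,0).acc=0  regs=<0,0>
  1: (0,0).acc=21  regs=<21,7>
  1: (1,0).acc=30  regs=<30,5>
  2: (0,0).acc=3  regs=<3,1>
  2: (1,0).acc=42  regs=<42,7>
  3: (0,0).acc=0  regs=<0,0>
  3: (1,0).acc=6  regs=<6,1>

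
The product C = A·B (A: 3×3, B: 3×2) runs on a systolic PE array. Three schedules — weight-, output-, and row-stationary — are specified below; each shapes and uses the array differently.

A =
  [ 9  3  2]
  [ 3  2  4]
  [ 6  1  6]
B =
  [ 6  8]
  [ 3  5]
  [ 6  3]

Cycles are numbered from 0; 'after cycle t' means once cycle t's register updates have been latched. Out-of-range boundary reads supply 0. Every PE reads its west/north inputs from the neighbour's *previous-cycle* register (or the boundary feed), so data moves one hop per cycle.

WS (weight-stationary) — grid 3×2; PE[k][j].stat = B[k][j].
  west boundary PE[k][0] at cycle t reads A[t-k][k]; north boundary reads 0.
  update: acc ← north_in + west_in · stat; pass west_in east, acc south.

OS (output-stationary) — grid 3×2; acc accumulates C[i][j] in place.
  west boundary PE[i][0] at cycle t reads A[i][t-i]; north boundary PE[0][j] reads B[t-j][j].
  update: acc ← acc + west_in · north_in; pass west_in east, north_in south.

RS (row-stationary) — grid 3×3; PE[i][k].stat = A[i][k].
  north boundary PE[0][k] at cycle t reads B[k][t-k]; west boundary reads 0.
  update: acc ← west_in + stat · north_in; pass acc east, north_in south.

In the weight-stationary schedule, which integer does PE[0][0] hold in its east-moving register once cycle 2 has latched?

WS on a 3×2 grid — tracing PE[0][0] and its feeders:
  0: (0,0).acc=54  regs=<9,54>
  1: (0,0).acc=18  regs=<3,18>
  2: (0,0).acc=36  regs=<6,36>

register = 6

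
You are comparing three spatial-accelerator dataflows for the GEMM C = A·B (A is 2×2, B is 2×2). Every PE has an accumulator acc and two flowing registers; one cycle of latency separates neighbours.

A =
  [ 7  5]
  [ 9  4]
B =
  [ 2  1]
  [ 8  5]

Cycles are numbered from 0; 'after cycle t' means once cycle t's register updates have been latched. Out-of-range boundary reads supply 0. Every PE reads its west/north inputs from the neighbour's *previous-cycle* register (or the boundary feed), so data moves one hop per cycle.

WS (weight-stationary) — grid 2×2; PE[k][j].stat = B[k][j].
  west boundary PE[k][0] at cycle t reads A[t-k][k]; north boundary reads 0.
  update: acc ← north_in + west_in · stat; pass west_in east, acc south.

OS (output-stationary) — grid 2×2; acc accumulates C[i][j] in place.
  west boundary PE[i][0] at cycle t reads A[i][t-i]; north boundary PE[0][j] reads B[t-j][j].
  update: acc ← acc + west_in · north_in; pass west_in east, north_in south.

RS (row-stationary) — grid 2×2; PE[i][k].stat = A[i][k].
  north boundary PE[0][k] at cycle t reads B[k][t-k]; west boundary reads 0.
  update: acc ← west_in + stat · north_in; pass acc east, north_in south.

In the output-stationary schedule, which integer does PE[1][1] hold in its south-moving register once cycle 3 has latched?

register = 5

OS 2×2: PE[1][1] cycle-by-cycle (with neighbour feeds):
  after 0 — PE[0][1] acc=0, pass-E 0, pass-S 0
  after 0 — PE[1][0] acc=0, pass-E 0, pass-S 0
  after 0 — PE[1][1] acc=0, pass-E 0, pass-S 0
  after 1 — PE[0][1] acc=7, pass-E 7, pass-S 1
  after 1 — PE[1][0] acc=18, pass-E 9, pass-S 2
  after 1 — PE[1][1] acc=0, pass-E 0, pass-S 0
  after 2 — PE[0][1] acc=32, pass-E 5, pass-S 5
  after 2 — PE[1][0] acc=50, pass-E 4, pass-S 8
  after 2 — PE[1][1] acc=9, pass-E 9, pass-S 1
  after 3 — PE[0][1] acc=32, pass-E 0, pass-S 0
  after 3 — PE[1][0] acc=50, pass-E 0, pass-S 0
  after 3 — PE[1][1] acc=29, pass-E 4, pass-S 5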